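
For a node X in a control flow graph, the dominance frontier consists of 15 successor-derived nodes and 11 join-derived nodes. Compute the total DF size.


DF(X) = direct successor contributions + join point contributions
= 15 + 11 = 26

26


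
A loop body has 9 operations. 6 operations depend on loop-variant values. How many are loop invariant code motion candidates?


Invariant candidates = total - loop-dependent
= 9 - 6 = 3

3


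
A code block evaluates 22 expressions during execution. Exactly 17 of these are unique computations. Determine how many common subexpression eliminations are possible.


CSE count = total expressions - unique expressions
= 22 - 17 = 5

5


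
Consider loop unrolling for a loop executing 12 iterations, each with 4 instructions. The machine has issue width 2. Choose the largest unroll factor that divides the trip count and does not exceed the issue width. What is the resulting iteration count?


Largest divisor of 12 <= 2 is 2
New iterations = 12 / 2 = 6

6


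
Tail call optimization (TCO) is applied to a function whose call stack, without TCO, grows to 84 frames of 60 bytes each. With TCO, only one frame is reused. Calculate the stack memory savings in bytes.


Without TCO: 84 * 60 = 5040 bytes
With TCO: reuse 1 frame = 60 bytes
Savings = 5040 - 60 = 4980

4980


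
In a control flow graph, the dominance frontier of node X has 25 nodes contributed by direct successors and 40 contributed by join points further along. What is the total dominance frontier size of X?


DF(X) = direct successor contributions + join point contributions
= 25 + 40 = 65

65


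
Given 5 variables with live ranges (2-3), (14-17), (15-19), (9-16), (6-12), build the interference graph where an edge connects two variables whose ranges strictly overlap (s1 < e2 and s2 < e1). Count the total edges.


Check all pairs for overlapping intervals.
Two intervals (s1,e1) and (s2,e2) overlap if s1 < e2 and s2 < e1.
v0 (2-3) vs v1..v4: overlaps none -> 0
v1 (14-17) vs v2..v4: overlaps v2, v3 -> 2
v2 (15-19) vs v3..v4: overlaps v3 -> 1
v3 (9-16) vs v4: overlaps v4 -> 1
Total overlapping pairs = 0 + 2 + 1 + 1 = 4

4


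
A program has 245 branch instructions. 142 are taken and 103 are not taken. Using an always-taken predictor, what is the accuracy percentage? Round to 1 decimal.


Predictor: always-taken
Correct predictions = 142
Accuracy = 142 / 245 * 100 = 58.0%

58.0


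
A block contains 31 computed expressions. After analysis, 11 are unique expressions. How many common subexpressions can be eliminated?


CSE count = total expressions - unique expressions
= 31 - 11 = 20

20


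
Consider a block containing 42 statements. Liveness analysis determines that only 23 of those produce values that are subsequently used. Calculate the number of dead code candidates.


Dead code = total statements - live definitions
= 42 - 23 = 19

19


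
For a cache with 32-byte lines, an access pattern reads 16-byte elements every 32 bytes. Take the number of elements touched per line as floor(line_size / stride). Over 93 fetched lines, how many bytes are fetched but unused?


Elements per line = floor(32 / 32) = 1
Bytes used per line = 1 * 16 = 16
Wasted per line = 32 - 16 = 16
Total wasted = 16 * 93 = 1488

1488


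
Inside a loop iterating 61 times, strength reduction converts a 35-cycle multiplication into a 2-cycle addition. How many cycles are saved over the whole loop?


Per-iteration saving = 35 - 2 = 33
Total saved = 61 * 33 = 2013

2013


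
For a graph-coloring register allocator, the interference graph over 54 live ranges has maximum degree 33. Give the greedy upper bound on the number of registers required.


Greedy coloring never needs more than (max_degree + 1) colors: when coloring a vertex, at most max_degree neighbors are already colored.
Upper bound = 33 + 1 = 34

34


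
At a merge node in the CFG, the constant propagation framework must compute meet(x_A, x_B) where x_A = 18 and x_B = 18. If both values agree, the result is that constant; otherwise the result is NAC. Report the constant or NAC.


Meet operation: if both paths give the same constant, result is that constant; if they differ, result is NAC (not-a-constant).
Path A: 18, Path B: 18 -> equal
Result: constant -> 18

18


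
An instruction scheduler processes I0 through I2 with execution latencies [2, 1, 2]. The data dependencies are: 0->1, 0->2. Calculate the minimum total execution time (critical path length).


Compute longest path through dependency graph: dist(Ik) = max over predecessors of dist + latency(Ik).
dist(I0) = latency 2 = 2
dist(I1) = dist(I0) + 1 = 2 + 1 = 3
dist(I2) = dist(I0) + 2 = 2 + 2 = 4
Critical path = max dist = 4

4


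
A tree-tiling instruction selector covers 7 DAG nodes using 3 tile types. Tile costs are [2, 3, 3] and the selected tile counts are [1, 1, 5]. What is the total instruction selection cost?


Total cost = sum(count_i * cost_i)
= 1*2 + 1*3 + 5*3
= 20

20


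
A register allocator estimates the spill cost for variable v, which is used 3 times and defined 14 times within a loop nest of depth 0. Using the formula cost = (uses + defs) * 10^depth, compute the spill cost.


uses + defs = 3 + 14 = 17
10^0 = 1
Spill cost = 17 * 1 = 17

17


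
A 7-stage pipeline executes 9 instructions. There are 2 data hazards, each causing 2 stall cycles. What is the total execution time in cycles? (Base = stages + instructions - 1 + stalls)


Base cycles = 7 + 9 - 1 = 15
Total stalls = 2 * 2 = 4
Total = 15 + 4 = 19

19


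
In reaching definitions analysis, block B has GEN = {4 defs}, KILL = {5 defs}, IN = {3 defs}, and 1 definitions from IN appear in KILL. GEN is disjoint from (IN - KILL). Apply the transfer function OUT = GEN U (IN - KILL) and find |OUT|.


IN - KILL: 3 - 1 = 2 surviving definitions
OUT = GEN + surviving = 4 + 2 = 6

6


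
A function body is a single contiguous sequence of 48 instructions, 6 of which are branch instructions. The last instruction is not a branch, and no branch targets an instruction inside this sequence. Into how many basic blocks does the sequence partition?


With no in-sequence branch targets, the leaders are the first instruction plus the instruction after each branch.
Number of basic blocks = branches + 1
= 6 + 1 = 7

7


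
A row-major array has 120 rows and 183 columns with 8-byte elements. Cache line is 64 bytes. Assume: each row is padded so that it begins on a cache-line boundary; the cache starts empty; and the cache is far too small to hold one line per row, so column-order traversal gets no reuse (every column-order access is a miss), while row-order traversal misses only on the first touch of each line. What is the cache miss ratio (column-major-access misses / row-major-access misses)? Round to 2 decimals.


Each row occupies 183 * 8 = 1464 bytes and starts on a line boundary, so it spans ceil(1464 / 64) = 23 cache lines.
Row-major traversal misses (one per line touched): 120 * ceil(183 * 8 / 64) = 2760
Column-major traversal misses (no reuse, every access misses): 120 * 183 = 21960
Ratio = 21960 / 2760 = 7.96

7.96


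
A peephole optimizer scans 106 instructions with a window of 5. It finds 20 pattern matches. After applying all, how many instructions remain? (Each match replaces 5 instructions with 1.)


Each match removes 4 instructions.
Total removed = 20 * 4 = 80
Remaining = 106 - 80 = 26

26


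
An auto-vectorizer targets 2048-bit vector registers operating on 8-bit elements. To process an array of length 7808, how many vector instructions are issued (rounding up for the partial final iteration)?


Width = 2048 / 8 = 256 elements per vector op
Iterations = ceil(7808 / 256) = 31

31


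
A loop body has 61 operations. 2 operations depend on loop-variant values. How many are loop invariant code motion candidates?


Invariant candidates = total - loop-dependent
= 61 - 2 = 59

59


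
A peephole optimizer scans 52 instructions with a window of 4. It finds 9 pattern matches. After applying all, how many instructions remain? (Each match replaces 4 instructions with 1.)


Each match removes 3 instructions.
Total removed = 9 * 3 = 27
Remaining = 52 - 27 = 25

25


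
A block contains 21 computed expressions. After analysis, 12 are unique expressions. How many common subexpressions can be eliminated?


CSE count = total expressions - unique expressions
= 21 - 12 = 9

9


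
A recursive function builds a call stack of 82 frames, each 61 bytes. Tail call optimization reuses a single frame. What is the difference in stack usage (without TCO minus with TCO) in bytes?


Without TCO: 82 * 61 = 5002 bytes
With TCO: reuse 1 frame = 61 bytes
Savings = 5002 - 61 = 4941

4941


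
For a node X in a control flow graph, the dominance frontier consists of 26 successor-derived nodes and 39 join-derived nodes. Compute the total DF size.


DF(X) = direct successor contributions + join point contributions
= 26 + 39 = 65

65


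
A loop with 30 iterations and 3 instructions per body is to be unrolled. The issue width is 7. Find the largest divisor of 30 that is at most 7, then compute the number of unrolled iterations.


Largest divisor of 30 <= 7 is 6
New iterations = 30 / 6 = 5

5


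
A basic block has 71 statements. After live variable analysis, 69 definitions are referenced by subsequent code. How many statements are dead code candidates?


Dead code = total statements - live definitions
= 71 - 69 = 2

2


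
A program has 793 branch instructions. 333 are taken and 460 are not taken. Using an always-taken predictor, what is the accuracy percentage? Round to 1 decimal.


Predictor: always-taken
Correct predictions = 333
Accuracy = 333 / 793 * 100 = 42.0%

42.0


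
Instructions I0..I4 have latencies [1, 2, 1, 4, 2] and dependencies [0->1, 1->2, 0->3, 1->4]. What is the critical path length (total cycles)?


Compute longest path through dependency graph: dist(Ik) = max over predecessors of dist + latency(Ik).
dist(I0) = latency 1 = 1
dist(I1) = dist(I0) + 2 = 1 + 2 = 3
dist(I2) = dist(I1) + 1 = 3 + 1 = 4
dist(I3) = dist(I0) + 4 = 1 + 4 = 5
dist(I4) = dist(I1) + 2 = 3 + 2 = 5
Critical path = max dist = 5

5


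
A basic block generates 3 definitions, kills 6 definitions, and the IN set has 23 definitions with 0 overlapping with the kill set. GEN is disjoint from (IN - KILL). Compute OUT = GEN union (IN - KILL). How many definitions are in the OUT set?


IN - KILL: 23 - 0 = 23 surviving definitions
OUT = GEN + surviving = 3 + 23 = 26

26


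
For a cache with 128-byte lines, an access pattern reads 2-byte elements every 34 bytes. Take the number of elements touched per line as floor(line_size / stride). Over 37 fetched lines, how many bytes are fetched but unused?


Elements per line = floor(128 / 34) = 3
Bytes used per line = 3 * 2 = 6
Wasted per line = 128 - 6 = 122
Total wasted = 122 * 37 = 4514

4514


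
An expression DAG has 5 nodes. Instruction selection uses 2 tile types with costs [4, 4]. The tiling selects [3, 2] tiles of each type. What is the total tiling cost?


Total cost = sum(count_i * cost_i)
= 3*4 + 2*4
= 20

20


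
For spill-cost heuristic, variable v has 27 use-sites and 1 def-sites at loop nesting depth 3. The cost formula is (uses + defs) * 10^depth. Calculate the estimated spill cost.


uses + defs = 27 + 1 = 28
10^3 = 1000
Spill cost = 28 * 1000 = 28000

28000


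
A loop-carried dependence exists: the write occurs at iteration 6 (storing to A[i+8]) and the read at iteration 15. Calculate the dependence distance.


Distance = read iteration - write iteration
= 15 - 6 = 9

9


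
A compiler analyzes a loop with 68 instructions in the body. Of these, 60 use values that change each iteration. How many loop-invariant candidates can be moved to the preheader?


Invariant candidates = total - loop-dependent
= 68 - 60 = 8

8


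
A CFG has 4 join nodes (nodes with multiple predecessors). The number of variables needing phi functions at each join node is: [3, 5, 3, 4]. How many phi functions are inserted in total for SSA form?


Total phi functions = sum of phi functions at each join node
= 3 + 5 + 3 + 4 = 15

15


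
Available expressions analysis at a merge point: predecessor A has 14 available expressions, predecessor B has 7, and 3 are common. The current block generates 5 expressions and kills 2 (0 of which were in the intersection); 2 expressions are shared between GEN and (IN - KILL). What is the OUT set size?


IN = intersection of predecessors = 3
IN - KILL = 3 - 0 = 3
|OUT| = |GEN| + |IN - KILL| - |GEN ∩ (IN - KILL)| = 5 + 3 - 2 = 6

6


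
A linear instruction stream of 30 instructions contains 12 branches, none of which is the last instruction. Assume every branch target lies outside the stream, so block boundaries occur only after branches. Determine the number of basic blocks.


With no in-sequence branch targets, the leaders are the first instruction plus the instruction after each branch.
Number of basic blocks = branches + 1
= 12 + 1 = 13

13


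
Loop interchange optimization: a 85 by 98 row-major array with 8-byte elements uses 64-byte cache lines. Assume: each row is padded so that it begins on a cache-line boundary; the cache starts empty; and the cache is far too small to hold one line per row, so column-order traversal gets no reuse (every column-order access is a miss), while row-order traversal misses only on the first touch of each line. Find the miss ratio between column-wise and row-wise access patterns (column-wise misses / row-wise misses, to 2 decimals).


Each row occupies 98 * 8 = 784 bytes and starts on a line boundary, so it spans ceil(784 / 64) = 13 cache lines.
Row-major traversal misses (one per line touched): 85 * ceil(98 * 8 / 64) = 1105
Column-major traversal misses (no reuse, every access misses): 85 * 98 = 8330
Ratio = 8330 / 1105 = 7.54

7.54


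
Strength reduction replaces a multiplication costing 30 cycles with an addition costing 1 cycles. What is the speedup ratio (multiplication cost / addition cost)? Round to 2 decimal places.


Ratio = mult_cost / add_cost = 30 / 1 = 30.0

30.0


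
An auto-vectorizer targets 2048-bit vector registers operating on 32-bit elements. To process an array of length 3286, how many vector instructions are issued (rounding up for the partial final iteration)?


Width = 2048 / 32 = 64 elements per vector op
Iterations = ceil(3286 / 64) = 52

52


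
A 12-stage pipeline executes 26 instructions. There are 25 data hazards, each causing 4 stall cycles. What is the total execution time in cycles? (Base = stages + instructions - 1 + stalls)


Base cycles = 12 + 26 - 1 = 37
Total stalls = 25 * 4 = 100
Total = 37 + 100 = 137

137


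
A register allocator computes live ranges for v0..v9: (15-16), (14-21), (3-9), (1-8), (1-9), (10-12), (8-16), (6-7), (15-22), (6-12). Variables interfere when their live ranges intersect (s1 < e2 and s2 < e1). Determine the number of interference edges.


Check all pairs for overlapping intervals.
Two intervals (s1,e1) and (s2,e2) overlap if s1 < e2 and s2 < e1.
v0 (15-16) vs v1..v9: overlaps v1, v6, v8 -> 3
v1 (14-21) vs v2..v9: overlaps v6, v8 -> 2
v2 (3-9) vs v3..v9: overlaps v3, v4, v6, v7, v9 -> 5
v3 (1-8) vs v4..v9: overlaps v4, v7, v9 -> 3
v4 (1-9) vs v5..v9: overlaps v6, v7, v9 -> 3
v5 (10-12) vs v6..v9: overlaps v6, v9 -> 2
v6 (8-16) vs v7..v9: overlaps v8, v9 -> 2
v7 (6-7) vs v8..v9: overlaps v9 -> 1
v8 (15-22) vs v9: overlaps none -> 0
Total overlapping pairs = 3 + 2 + 5 + 3 + 3 + 2 + 2 + 1 + 0 = 21

21


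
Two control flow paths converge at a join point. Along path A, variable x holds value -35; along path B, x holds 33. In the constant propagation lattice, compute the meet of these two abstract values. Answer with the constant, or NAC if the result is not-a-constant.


Meet operation: if both paths give the same constant, result is that constant; if they differ, result is NAC (not-a-constant).
Path A: -35, Path B: 33 -> differ
Result: not-a-constant -> NAC

NAC


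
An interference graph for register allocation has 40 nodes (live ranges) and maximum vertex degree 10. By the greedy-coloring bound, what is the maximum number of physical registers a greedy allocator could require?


Greedy coloring never needs more than (max_degree + 1) colors: when coloring a vertex, at most max_degree neighbors are already colored.
Upper bound = 10 + 1 = 11

11


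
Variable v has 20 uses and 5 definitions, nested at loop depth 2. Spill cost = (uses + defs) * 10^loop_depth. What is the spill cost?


uses + defs = 20 + 5 = 25
10^2 = 100
Spill cost = 25 * 100 = 2500

2500


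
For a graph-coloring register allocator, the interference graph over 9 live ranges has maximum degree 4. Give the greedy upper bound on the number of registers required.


Greedy coloring never needs more than (max_degree + 1) colors: when coloring a vertex, at most max_degree neighbors are already colored.
Upper bound = 4 + 1 = 5

5


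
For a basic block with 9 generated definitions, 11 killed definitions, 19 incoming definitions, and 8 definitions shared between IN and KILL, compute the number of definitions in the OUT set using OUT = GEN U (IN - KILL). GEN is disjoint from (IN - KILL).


IN - KILL: 19 - 8 = 11 surviving definitions
OUT = GEN + surviving = 9 + 11 = 20

20


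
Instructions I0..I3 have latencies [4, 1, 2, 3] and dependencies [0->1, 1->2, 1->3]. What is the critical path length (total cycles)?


Compute longest path through dependency graph: dist(Ik) = max over predecessors of dist + latency(Ik).
dist(I0) = latency 4 = 4
dist(I1) = dist(I0) + 1 = 4 + 1 = 5
dist(I2) = dist(I1) + 2 = 5 + 2 = 7
dist(I3) = dist(I1) + 3 = 5 + 3 = 8
Critical path = max dist = 8

8


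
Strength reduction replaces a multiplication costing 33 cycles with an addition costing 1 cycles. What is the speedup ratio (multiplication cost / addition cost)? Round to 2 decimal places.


Ratio = mult_cost / add_cost = 33 / 1 = 33.0

33.0


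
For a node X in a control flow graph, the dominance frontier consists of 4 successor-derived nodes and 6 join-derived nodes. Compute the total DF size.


DF(X) = direct successor contributions + join point contributions
= 4 + 6 = 10

10


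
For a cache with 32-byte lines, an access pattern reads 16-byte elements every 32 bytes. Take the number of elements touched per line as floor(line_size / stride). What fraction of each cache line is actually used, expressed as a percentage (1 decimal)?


Elements per cache line = floor(32 / 32) = 1
Bytes used = 1 * 16 = 16
Utilization = 16 / 32 * 100 = 50.0%

50.0


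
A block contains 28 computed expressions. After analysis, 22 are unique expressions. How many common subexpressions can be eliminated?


CSE count = total expressions - unique expressions
= 28 - 22 = 6

6


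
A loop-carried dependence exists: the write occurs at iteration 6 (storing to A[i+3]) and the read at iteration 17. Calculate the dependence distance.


Distance = read iteration - write iteration
= 17 - 6 = 11

11


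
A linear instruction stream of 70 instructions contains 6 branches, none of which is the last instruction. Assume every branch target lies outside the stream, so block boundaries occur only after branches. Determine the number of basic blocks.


With no in-sequence branch targets, the leaders are the first instruction plus the instruction after each branch.
Number of basic blocks = branches + 1
= 6 + 1 = 7

7


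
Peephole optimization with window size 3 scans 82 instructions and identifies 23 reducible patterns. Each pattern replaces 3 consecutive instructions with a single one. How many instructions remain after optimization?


Each match removes 2 instructions.
Total removed = 23 * 2 = 46
Remaining = 82 - 46 = 36

36


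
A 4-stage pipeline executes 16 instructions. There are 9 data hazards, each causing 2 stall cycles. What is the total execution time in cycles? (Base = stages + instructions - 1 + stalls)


Base cycles = 4 + 16 - 1 = 19
Total stalls = 9 * 2 = 18
Total = 19 + 18 = 37

37


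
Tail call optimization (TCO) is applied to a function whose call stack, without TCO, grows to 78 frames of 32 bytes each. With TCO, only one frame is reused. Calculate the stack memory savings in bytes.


Without TCO: 78 * 32 = 2496 bytes
With TCO: reuse 1 frame = 32 bytes
Savings = 2496 - 32 = 2464

2464


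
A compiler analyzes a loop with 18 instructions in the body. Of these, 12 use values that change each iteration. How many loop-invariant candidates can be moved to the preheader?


Invariant candidates = total - loop-dependent
= 18 - 12 = 6

6


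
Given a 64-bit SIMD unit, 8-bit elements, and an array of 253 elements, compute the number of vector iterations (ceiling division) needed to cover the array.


Width = 64 / 8 = 8 elements per vector op
Iterations = ceil(253 / 8) = 32

32


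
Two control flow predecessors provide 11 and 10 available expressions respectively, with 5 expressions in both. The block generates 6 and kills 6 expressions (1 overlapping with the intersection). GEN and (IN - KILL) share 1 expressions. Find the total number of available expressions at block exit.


IN = intersection of predecessors = 5
IN - KILL = 5 - 1 = 4
|OUT| = |GEN| + |IN - KILL| - |GEN ∩ (IN - KILL)| = 6 + 4 - 1 = 9

9


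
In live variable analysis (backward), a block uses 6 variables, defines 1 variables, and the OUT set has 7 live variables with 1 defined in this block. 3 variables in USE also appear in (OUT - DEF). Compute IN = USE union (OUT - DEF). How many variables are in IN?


OUT - DEF: 7 - 1 = 6
|IN| = |USE| + |OUT - DEF| - |USE ∩ (OUT - DEF)| = 6 + 6 - 3 = 9

9


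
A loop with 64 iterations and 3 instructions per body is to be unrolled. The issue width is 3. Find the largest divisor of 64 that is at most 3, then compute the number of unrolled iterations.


Largest divisor of 64 <= 3 is 2
New iterations = 64 / 2 = 32

32


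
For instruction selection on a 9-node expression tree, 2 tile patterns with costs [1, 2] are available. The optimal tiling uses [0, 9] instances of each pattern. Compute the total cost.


Total cost = sum(count_i * cost_i)
= 0*1 + 9*2
= 18

18


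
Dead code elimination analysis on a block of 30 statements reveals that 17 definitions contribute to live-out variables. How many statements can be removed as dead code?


Dead code = total statements - live definitions
= 30 - 17 = 13

13


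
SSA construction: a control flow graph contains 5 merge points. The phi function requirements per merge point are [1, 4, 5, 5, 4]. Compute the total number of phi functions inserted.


Total phi functions = sum of phi functions at each join node
= 1 + 4 + 5 + 5 + 4 = 19

19


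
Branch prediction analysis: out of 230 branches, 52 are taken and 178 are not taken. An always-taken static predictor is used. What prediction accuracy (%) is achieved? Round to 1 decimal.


Predictor: always-taken
Correct predictions = 52
Accuracy = 52 / 230 * 100 = 22.6%

22.6


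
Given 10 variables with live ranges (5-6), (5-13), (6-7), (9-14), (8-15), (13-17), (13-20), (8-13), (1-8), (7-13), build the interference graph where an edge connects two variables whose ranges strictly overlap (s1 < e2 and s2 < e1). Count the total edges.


Check all pairs for overlapping intervals.
Two intervals (s1,e1) and (s2,e2) overlap if s1 < e2 and s2 < e1.
v0 (5-6) vs v1..v9: overlaps v1, v8 -> 2
v1 (5-13) vs v2..v9: overlaps v2, v3, v4, v7, v8, v9 -> 6
v2 (6-7) vs v3..v9: overlaps v8 -> 1
v3 (9-14) vs v4..v9: overlaps v4, v5, v6, v7, v9 -> 5
v4 (8-15) vs v5..v9: overlaps v5, v6, v7, v9 -> 4
v5 (13-17) vs v6..v9: overlaps v6 -> 1
v6 (13-20) vs v7..v9: overlaps none -> 0
v7 (8-13) vs v8..v9: overlaps v9 -> 1
v8 (1-8) vs v9: overlaps v9 -> 1
Total overlapping pairs = 2 + 6 + 1 + 5 + 4 + 1 + 0 + 1 + 1 = 21

21


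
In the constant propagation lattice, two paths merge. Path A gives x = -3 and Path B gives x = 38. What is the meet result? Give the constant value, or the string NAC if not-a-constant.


Meet operation: if both paths give the same constant, result is that constant; if they differ, result is NAC (not-a-constant).
Path A: -3, Path B: 38 -> differ
Result: not-a-constant -> NAC

NAC


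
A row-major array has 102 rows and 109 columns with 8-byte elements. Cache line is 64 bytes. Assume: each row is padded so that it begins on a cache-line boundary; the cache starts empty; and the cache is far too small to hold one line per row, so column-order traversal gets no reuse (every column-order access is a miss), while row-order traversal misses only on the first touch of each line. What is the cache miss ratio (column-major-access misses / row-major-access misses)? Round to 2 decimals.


Each row occupies 109 * 8 = 872 bytes and starts on a line boundary, so it spans ceil(872 / 64) = 14 cache lines.
Row-major traversal misses (one per line touched): 102 * ceil(109 * 8 / 64) = 1428
Column-major traversal misses (no reuse, every access misses): 102 * 109 = 11118
Ratio = 11118 / 1428 = 7.79

7.79


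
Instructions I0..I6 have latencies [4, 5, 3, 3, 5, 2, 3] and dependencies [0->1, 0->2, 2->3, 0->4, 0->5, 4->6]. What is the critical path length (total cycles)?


Compute longest path through dependency graph: dist(Ik) = max over predecessors of dist + latency(Ik).
dist(I0) = latency 4 = 4
dist(I1) = dist(I0) + 5 = 4 + 5 = 9
dist(I2) = dist(I0) + 3 = 4 + 3 = 7
dist(I3) = dist(I2) + 3 = 7 + 3 = 10
dist(I4) = dist(I0) + 5 = 4 + 5 = 9
dist(I5) = dist(I0) + 2 = 4 + 2 = 6
dist(I6) = dist(I4) + 3 = 9 + 3 = 12
Critical path = max dist = 12

12


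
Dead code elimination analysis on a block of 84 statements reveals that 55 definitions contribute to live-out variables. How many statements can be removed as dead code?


Dead code = total statements - live definitions
= 84 - 55 = 29

29


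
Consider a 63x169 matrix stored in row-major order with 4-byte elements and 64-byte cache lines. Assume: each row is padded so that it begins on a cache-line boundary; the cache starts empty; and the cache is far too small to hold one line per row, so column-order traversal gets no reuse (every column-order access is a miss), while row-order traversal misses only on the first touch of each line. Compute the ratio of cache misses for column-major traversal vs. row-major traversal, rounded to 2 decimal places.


Each row occupies 169 * 4 = 676 bytes and starts on a line boundary, so it spans ceil(676 / 64) = 11 cache lines.
Row-major traversal misses (one per line touched): 63 * ceil(169 * 4 / 64) = 693
Column-major traversal misses (no reuse, every access misses): 63 * 169 = 10647
Ratio = 10647 / 693 = 15.36

15.36


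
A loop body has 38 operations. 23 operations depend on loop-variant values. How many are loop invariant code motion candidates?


Invariant candidates = total - loop-dependent
= 38 - 23 = 15

15


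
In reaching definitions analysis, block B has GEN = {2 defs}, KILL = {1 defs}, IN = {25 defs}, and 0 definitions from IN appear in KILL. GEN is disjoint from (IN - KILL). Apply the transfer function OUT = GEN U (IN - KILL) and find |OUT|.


IN - KILL: 25 - 0 = 25 surviving definitions
OUT = GEN + surviving = 2 + 25 = 27

27


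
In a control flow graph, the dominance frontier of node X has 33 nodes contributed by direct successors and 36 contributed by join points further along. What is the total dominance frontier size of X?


DF(X) = direct successor contributions + join point contributions
= 33 + 36 = 69

69


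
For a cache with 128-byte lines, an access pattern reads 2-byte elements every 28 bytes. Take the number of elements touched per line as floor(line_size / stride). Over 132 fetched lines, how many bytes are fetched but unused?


Elements per line = floor(128 / 28) = 4
Bytes used per line = 4 * 2 = 8
Wasted per line = 128 - 8 = 120
Total wasted = 120 * 132 = 15840

15840


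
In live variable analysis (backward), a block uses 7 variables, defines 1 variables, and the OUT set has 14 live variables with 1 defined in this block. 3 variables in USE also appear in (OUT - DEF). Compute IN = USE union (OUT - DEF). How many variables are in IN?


OUT - DEF: 14 - 1 = 13
|IN| = |USE| + |OUT - DEF| - |USE ∩ (OUT - DEF)| = 7 + 13 - 3 = 17

17


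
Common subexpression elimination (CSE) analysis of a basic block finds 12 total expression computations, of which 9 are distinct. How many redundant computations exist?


CSE count = total expressions - unique expressions
= 12 - 9 = 3

3


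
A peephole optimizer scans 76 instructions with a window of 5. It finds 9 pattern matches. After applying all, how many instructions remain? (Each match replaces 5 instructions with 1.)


Each match removes 4 instructions.
Total removed = 9 * 4 = 36
Remaining = 76 - 36 = 40

40


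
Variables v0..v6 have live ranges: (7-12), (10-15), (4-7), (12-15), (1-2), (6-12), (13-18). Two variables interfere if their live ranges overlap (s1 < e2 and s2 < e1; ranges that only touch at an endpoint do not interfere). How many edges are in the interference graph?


Check all pairs for overlapping intervals.
Two intervals (s1,e1) and (s2,e2) overlap if s1 < e2 and s2 < e1.
v0 (7-12) vs v1..v6: overlaps v1, v5 -> 2
v1 (10-15) vs v2..v6: overlaps v3, v5, v6 -> 3
v2 (4-7) vs v3..v6: overlaps v5 -> 1
v3 (12-15) vs v4..v6: overlaps v6 -> 1
v4 (1-2) vs v5..v6: overlaps none -> 0
v5 (6-12) vs v6: overlaps none -> 0
Total overlapping pairs = 2 + 3 + 1 + 1 + 0 + 0 = 7

7


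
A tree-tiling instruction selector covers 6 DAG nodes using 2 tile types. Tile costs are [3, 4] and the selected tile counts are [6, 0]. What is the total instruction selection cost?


Total cost = sum(count_i * cost_i)
= 6*3 + 0*4
= 18

18


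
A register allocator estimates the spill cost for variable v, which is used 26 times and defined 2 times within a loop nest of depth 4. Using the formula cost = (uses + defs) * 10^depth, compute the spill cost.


uses + defs = 26 + 2 = 28
10^4 = 10000
Spill cost = 28 * 10000 = 280000

280000


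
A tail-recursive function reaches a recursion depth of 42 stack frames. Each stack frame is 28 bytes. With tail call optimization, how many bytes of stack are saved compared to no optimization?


Without TCO: 42 * 28 = 1176 bytes
With TCO: reuse 1 frame = 28 bytes
Savings = 1176 - 28 = 1148

1148


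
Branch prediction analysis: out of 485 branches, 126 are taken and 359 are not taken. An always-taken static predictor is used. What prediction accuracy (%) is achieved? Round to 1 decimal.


Predictor: always-taken
Correct predictions = 126
Accuracy = 126 / 485 * 100 = 26.0%

26.0


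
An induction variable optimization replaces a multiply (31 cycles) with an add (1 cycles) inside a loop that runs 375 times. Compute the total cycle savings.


Per-iteration saving = 31 - 1 = 30
Total saved = 375 * 30 = 11250

11250


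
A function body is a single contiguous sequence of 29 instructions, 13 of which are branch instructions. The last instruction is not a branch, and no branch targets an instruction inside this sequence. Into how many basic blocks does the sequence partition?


With no in-sequence branch targets, the leaders are the first instruction plus the instruction after each branch.
Number of basic blocks = branches + 1
= 13 + 1 = 14

14


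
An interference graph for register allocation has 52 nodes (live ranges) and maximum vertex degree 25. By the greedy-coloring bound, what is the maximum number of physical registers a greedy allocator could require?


Greedy coloring never needs more than (max_degree + 1) colors: when coloring a vertex, at most max_degree neighbors are already colored.
Upper bound = 25 + 1 = 26

26


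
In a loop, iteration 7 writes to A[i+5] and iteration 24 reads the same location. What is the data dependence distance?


Distance = read iteration - write iteration
= 24 - 7 = 17

17


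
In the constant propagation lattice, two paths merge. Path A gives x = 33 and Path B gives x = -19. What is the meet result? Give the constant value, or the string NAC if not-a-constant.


Meet operation: if both paths give the same constant, result is that constant; if they differ, result is NAC (not-a-constant).
Path A: 33, Path B: -19 -> differ
Result: not-a-constant -> NAC

NAC


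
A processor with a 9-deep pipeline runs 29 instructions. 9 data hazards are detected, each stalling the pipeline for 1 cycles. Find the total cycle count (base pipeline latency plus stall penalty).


Base cycles = 9 + 29 - 1 = 37
Total stalls = 9 * 1 = 9
Total = 37 + 9 = 46

46


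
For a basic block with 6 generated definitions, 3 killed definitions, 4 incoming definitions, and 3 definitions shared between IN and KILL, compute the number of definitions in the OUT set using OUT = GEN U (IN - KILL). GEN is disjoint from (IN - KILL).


IN - KILL: 4 - 3 = 1 surviving definitions
OUT = GEN + surviving = 6 + 1 = 7

7


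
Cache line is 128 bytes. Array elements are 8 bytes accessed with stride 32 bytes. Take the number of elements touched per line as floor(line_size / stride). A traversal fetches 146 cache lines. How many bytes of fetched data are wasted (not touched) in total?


Elements per line = floor(128 / 32) = 4
Bytes used per line = 4 * 8 = 32
Wasted per line = 128 - 32 = 96
Total wasted = 96 * 146 = 14016

14016


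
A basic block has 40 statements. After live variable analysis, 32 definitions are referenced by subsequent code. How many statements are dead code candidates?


Dead code = total statements - live definitions
= 40 - 32 = 8

8


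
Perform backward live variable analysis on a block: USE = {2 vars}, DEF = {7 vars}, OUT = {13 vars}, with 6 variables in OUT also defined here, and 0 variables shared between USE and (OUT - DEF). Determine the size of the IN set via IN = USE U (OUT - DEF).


OUT - DEF: 13 - 6 = 7
|IN| = |USE| + |OUT - DEF| - |USE ∩ (OUT - DEF)| = 2 + 7 - 0 = 9

9


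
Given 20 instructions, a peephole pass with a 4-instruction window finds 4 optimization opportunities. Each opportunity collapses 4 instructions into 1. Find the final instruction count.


Each match removes 3 instructions.
Total removed = 4 * 3 = 12
Remaining = 20 - 12 = 8

8


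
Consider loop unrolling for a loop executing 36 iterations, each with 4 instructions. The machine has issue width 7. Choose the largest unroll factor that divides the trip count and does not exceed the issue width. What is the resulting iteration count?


Largest divisor of 36 <= 7 is 6
New iterations = 36 / 6 = 6

6


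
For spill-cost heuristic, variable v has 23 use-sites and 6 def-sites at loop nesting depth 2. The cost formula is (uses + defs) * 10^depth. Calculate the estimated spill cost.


uses + defs = 23 + 6 = 29
10^2 = 100
Spill cost = 29 * 100 = 2900

2900


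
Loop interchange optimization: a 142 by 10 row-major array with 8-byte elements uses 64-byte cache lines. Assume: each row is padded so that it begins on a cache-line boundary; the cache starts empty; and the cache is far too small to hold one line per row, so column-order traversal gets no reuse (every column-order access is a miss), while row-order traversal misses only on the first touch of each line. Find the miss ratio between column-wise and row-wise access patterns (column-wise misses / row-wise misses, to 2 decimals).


Each row occupies 10 * 8 = 80 bytes and starts on a line boundary, so it spans ceil(80 / 64) = 2 cache lines.
Row-major traversal misses (one per line touched): 142 * ceil(10 * 8 / 64) = 284
Column-major traversal misses (no reuse, every access misses): 142 * 10 = 1420
Ratio = 1420 / 284 = 5.0

5.0


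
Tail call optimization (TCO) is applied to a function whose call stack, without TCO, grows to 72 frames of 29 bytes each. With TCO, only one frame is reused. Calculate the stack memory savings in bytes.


Without TCO: 72 * 29 = 2088 bytes
With TCO: reuse 1 frame = 29 bytes
Savings = 2088 - 29 = 2059

2059


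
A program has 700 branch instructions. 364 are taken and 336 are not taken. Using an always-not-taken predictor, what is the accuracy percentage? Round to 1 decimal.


Predictor: always-not-taken
Correct predictions = 336
Accuracy = 336 / 700 * 100 = 48.0%

48.0


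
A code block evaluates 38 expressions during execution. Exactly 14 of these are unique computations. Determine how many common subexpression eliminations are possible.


CSE count = total expressions - unique expressions
= 38 - 14 = 24

24


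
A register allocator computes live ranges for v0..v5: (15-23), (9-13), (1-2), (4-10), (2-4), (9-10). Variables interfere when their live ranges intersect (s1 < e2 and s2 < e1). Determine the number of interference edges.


Check all pairs for overlapping intervals.
Two intervals (s1,e1) and (s2,e2) overlap if s1 < e2 and s2 < e1.
v0 (15-23) vs v1..v5: overlaps none -> 0
v1 (9-13) vs v2..v5: overlaps v3, v5 -> 2
v2 (1-2) vs v3..v5: overlaps none -> 0
v3 (4-10) vs v4..v5: overlaps v5 -> 1
v4 (2-4) vs v5: overlaps none -> 0
Total overlapping pairs = 0 + 2 + 0 + 1 + 0 = 3

3


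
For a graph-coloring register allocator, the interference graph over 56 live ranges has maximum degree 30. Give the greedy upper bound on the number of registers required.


Greedy coloring never needs more than (max_degree + 1) colors: when coloring a vertex, at most max_degree neighbors are already colored.
Upper bound = 30 + 1 = 31

31


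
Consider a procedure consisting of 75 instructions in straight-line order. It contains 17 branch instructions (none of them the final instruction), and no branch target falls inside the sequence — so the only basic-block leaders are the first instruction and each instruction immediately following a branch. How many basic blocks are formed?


With no in-sequence branch targets, the leaders are the first instruction plus the instruction after each branch.
Number of basic blocks = branches + 1
= 17 + 1 = 18

18


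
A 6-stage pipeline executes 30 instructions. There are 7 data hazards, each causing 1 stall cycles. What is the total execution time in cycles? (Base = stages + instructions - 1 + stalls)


Base cycles = 6 + 30 - 1 = 35
Total stalls = 7 * 1 = 7
Total = 35 + 7 = 42

42


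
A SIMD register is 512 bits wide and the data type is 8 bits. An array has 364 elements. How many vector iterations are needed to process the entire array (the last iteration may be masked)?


Width = 512 / 8 = 64 elements per vector op
Iterations = ceil(364 / 64) = 6

6


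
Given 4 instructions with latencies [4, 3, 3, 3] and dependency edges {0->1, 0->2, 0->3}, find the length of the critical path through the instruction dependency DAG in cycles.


Compute longest path through dependency graph: dist(Ik) = max over predecessors of dist + latency(Ik).
dist(I0) = latency 4 = 4
dist(I1) = dist(I0) + 3 = 4 + 3 = 7
dist(I2) = dist(I0) + 3 = 4 + 3 = 7
dist(I3) = dist(I0) + 3 = 4 + 3 = 7
Critical path = max dist = 7

7


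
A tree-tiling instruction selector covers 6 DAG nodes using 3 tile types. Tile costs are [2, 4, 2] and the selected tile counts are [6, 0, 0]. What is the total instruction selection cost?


Total cost = sum(count_i * cost_i)
= 6*2 + 0*4 + 0*2
= 12

12


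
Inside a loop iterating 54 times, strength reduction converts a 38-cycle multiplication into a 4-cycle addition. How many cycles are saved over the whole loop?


Per-iteration saving = 38 - 4 = 34
Total saved = 54 * 34 = 1836

1836


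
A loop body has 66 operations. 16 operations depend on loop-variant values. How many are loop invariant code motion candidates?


Invariant candidates = total - loop-dependent
= 66 - 16 = 50

50


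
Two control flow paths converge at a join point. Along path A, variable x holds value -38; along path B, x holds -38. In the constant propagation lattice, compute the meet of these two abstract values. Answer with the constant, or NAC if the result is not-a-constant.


Meet operation: if both paths give the same constant, result is that constant; if they differ, result is NAC (not-a-constant).
Path A: -38, Path B: -38 -> equal
Result: constant -> -38

-38
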